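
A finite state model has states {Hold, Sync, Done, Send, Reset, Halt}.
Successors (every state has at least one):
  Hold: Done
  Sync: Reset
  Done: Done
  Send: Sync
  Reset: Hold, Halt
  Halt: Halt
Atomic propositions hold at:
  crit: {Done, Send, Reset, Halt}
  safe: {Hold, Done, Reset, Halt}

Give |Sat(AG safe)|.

AG safe: greatest fixpoint, start Z0 = {Hold, Done, Reset, Halt}, keep only states in Sat with every successor in Z. Already a fixed point.
Sat(AG safe) = {Hold, Done, Reset, Halt}
|Sat(AG safe)| = |{Hold, Done, Reset, Halt}| = 4.

4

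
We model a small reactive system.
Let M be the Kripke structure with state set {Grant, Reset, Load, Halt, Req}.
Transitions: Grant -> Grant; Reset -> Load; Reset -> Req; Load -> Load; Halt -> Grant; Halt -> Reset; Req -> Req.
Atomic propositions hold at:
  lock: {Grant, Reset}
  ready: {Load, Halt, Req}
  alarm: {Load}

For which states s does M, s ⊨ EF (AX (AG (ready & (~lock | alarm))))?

Sat(~lock) = {Load, Halt, Req}
Sat(~lock | alarm) = {Load, Halt, Req}
Sat(ready & (~lock | alarm)) = {Load, Halt, Req}
AG (ready & (~lock | alarm)): greatest fixpoint, start Z0 = {Load, Halt, Req}, keep only states in Sat with every successor in Z. Z1 = {Load, Req}; fixed.
Sat(AG (ready & (~lock | alarm))) = {Load, Req}
Sat(AX (AG (ready & (~lock | alarm)))) = {s : every successor in {Load, Req}} = {Reset, Load, Req}
EF (AX (AG (ready & (~lock | alarm)))): least fixpoint, start Z0 = {Reset, Load, Req}, add states with some successor in Z. Z1 = {Reset, Load, Halt, Req}; fixed.
Sat(EF (AX (AG (ready & (~lock | alarm))))) = {Reset, Load, Halt, Req}

{Reset, Load, Halt, Req}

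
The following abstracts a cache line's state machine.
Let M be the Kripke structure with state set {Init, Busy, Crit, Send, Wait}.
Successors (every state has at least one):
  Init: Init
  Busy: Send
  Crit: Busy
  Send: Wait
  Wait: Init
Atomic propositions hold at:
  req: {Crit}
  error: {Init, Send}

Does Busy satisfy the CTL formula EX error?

Yes

Sat(EX error) = {s : some successor in {Init, Send}} = {Init, Busy, Wait}
Busy ∈ Sat(EX error) = {Init, Busy, Wait}, so the formula holds at Busy.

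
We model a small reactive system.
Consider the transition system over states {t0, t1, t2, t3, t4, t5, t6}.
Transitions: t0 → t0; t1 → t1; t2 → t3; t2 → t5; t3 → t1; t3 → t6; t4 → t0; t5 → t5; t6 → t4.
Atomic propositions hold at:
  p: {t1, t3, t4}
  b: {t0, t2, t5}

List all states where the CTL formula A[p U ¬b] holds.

{t1, t3, t4, t6}

Sat(¬b) = {t1, t3, t4, t6}
A[p U ¬b]: least fixpoint, start Z0 = Sat(¬b) = {t1, t3, t4, t6}, add states in Sat(p) with every successor in Z. Already a fixed point.
Sat(A[p U ¬b]) = {t1, t3, t4, t6}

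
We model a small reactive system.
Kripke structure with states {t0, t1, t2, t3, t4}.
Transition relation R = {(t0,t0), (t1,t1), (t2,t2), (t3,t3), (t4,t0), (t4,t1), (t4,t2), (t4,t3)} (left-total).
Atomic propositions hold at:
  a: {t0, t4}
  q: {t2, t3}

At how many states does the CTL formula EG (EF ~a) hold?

4

Sat(~a) = {t1, t2, t3}
EF ~a: least fixpoint, start Z0 = {t1, t2, t3}, add states with some successor in Z. Z1 = {t1, t2, t3, t4}; fixed.
Sat(EF ~a) = {t1, t2, t3, t4}
EG (EF ~a): greatest fixpoint, start Z0 = {t1, t2, t3, t4}, keep only states in Sat with some successor in Z. Already a fixed point.
Sat(EG (EF ~a)) = {t1, t2, t3, t4}
|Sat(EG (EF ~a))| = |{t1, t2, t3, t4}| = 4.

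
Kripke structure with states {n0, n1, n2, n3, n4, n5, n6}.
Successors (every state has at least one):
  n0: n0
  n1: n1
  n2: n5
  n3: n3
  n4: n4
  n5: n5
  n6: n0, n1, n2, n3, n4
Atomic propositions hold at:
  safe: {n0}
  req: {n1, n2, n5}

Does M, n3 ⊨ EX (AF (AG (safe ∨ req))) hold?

No

Sat(safe ∨ req) = {n0, n1, n2, n5}
AG (safe ∨ req): greatest fixpoint, start Z0 = {n0, n1, n2, n5}, keep only states in Sat with every successor in Z. Already a fixed point.
Sat(AG (safe ∨ req)) = {n0, n1, n2, n5}
AF (AG (safe ∨ req)): least fixpoint, start Z0 = {n0, n1, n2, n5}, add states with every successor in Z. Already a fixed point.
Sat(AF (AG (safe ∨ req))) = {n0, n1, n2, n5}
Sat(EX (AF (AG (safe ∨ req)))) = {s : some successor in {n0, n1, n2, n5}} = {n0, n1, n2, n5, n6}
n3 ∉ Sat(EX (AF (AG (safe ∨ req)))) = {n0, n1, n2, n5, n6}, so the formula does not hold at n3.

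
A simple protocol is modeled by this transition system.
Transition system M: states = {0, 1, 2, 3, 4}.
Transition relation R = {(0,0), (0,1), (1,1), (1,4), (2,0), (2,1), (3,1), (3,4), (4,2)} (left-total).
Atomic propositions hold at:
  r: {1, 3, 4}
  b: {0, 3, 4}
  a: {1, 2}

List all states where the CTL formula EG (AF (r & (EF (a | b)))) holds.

{1, 3}

Sat(a | b) = {0, 1, 2, 3, 4}
EF (a | b): least fixpoint, start Z0 = {0, 1, 2, 3, 4}, add states with some successor in Z. Already a fixed point.
Sat(EF (a | b)) = {0, 1, 2, 3, 4}
Sat(r & (EF (a | b))) = {1, 3, 4}
AF (r & (EF (a | b))): least fixpoint, start Z0 = {1, 3, 4}, add states with every successor in Z. Already a fixed point.
Sat(AF (r & (EF (a | b)))) = {1, 3, 4}
EG (AF (r & (EF (a | b)))): greatest fixpoint, start Z0 = {1, 3, 4}, keep only states in Sat with some successor in Z. Z1 = {1, 3}; fixed.
Sat(EG (AF (r & (EF (a | b))))) = {1, 3}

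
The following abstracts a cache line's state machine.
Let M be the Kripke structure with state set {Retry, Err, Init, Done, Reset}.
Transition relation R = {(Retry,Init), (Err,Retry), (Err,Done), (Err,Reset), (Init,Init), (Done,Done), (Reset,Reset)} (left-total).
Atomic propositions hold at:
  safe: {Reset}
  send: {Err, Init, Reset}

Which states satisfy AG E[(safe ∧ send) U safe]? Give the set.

Sat(safe ∧ send) = {Reset}
E[(safe ∧ send) U safe]: least fixpoint, start Z0 = Sat(safe) = {Reset}, add states in Sat(safe ∧ send) with some successor in Z. Already a fixed point.
Sat(E[(safe ∧ send) U safe]) = {Reset}
AG E[(safe ∧ send) U safe]: greatest fixpoint, start Z0 = {Reset}, keep only states in Sat with every successor in Z. Already a fixed point.
Sat(AG E[(safe ∧ send) U safe]) = {Reset}

{Reset}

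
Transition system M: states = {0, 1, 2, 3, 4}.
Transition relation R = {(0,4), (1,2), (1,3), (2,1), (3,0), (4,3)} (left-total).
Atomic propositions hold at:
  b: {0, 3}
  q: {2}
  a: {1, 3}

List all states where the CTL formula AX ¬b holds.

{0, 2}

Sat(¬b) = {1, 2, 4}
Sat(AX ¬b) = {s : every successor in {1, 2, 4}} = {0, 2}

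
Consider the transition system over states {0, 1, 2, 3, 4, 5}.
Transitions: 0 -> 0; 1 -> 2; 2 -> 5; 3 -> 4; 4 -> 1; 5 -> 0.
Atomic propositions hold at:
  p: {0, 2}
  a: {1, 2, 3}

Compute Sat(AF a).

AF a: least fixpoint, start Z0 = {1, 2, 3}, add states with every successor in Z. Z1 = {1, 2, 3, 4}; fixed.
Sat(AF a) = {1, 2, 3, 4}

{1, 2, 3, 4}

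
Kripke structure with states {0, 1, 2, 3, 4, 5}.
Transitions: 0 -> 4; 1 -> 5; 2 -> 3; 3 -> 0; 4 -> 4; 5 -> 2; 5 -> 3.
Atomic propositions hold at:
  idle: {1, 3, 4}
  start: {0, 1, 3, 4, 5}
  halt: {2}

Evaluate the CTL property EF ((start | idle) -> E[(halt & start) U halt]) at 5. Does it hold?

Sat(start | idle) = {0, 1, 3, 4, 5}
Sat(halt & start) = ∅
E[(halt & start) U halt]: least fixpoint, start Z0 = Sat(halt) = {2}, add states in Sat(halt & start) with some successor in Z. Already a fixed point.
Sat(E[(halt & start) U halt]) = {2}
Sat((start | idle) -> E[(halt & start) U halt]) = {2}
EF ((start | idle) -> E[(halt & start) U halt]): least fixpoint, start Z0 = {2}, add states with some successor in Z. Z1 = {2, 5}; Z2 = {1, 2, 5}; fixed.
Sat(EF ((start | idle) -> E[(halt & start) U halt])) = {1, 2, 5}
5 ∈ Sat(EF ((start | idle) -> E[(halt & start) U halt])) = {1, 2, 5}, so the formula holds at 5.

Yes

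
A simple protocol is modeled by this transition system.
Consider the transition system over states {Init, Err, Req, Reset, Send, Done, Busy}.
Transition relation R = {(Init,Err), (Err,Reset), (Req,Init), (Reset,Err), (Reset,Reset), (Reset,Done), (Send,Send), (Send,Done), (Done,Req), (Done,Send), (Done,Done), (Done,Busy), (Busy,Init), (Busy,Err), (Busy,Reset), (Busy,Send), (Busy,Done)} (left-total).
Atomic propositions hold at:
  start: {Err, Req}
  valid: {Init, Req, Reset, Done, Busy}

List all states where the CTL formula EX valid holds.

Sat(EX valid) = {s : some successor in {Init, Req, Reset, Done, Busy}} = {Err, Req, Reset, Send, Done, Busy}

{Err, Req, Reset, Send, Done, Busy}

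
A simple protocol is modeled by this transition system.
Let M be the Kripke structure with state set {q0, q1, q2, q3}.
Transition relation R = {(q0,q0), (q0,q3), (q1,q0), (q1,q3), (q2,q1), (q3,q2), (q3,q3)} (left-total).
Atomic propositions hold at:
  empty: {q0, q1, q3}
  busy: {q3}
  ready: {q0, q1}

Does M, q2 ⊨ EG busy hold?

No

EG busy: greatest fixpoint, start Z0 = {q3}, keep only states in Sat with some successor in Z. Already a fixed point.
Sat(EG busy) = {q3}
q2 ∉ Sat(EG busy) = {q3}, so the formula does not hold at q2.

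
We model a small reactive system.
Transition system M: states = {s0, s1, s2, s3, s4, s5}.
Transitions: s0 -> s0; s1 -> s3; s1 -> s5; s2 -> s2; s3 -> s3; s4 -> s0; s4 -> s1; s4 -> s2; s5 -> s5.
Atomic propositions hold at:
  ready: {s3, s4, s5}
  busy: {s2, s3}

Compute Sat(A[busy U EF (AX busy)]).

{s1, s2, s3, s4}

Sat(AX busy) = {s : every successor in {s2, s3}} = {s2, s3}
EF (AX busy): least fixpoint, start Z0 = {s2, s3}, add states with some successor in Z. Z1 = {s1, s2, s3, s4}; fixed.
Sat(EF (AX busy)) = {s1, s2, s3, s4}
A[busy U EF (AX busy)]: least fixpoint, start Z0 = Sat(EF (AX busy)) = {s1, s2, s3, s4}, add states in Sat(busy) with every successor in Z. Already a fixed point.
Sat(A[busy U EF (AX busy)]) = {s1, s2, s3, s4}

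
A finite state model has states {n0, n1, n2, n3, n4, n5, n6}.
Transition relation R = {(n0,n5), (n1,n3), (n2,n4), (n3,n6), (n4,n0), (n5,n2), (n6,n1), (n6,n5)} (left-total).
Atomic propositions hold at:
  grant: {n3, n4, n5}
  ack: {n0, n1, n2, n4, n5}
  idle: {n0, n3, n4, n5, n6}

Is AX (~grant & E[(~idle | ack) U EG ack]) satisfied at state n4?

Yes

Sat(~grant) = {n0, n1, n2, n6}
Sat(~idle) = {n1, n2}
Sat(~idle | ack) = {n0, n1, n2, n4, n5}
EG ack: greatest fixpoint, start Z0 = {n0, n1, n2, n4, n5}, keep only states in Sat with some successor in Z. Z1 = {n0, n2, n4, n5}; fixed.
Sat(EG ack) = {n0, n2, n4, n5}
E[(~idle | ack) U EG ack]: least fixpoint, start Z0 = Sat(EG ack) = {n0, n2, n4, n5}, add states in Sat(~idle | ack) with some successor in Z. Already a fixed point.
Sat(E[(~idle | ack) U EG ack]) = {n0, n2, n4, n5}
Sat(~grant & E[(~idle | ack) U EG ack]) = {n0, n2}
Sat(AX (~grant & E[(~idle | ack) U EG ack])) = {s : every successor in {n0, n2}} = {n4, n5}
n4 ∈ Sat(AX (~grant & E[(~idle | ack) U EG ack])) = {n4, n5}, so the formula holds at n4.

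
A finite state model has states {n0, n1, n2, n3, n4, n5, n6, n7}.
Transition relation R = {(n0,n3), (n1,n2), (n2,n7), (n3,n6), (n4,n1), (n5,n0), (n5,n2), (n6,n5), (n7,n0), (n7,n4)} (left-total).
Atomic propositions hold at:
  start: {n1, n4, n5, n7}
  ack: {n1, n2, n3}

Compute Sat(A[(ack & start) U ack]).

{n1, n2, n3}

Sat(ack & start) = {n1}
A[(ack & start) U ack]: least fixpoint, start Z0 = Sat(ack) = {n1, n2, n3}, add states in Sat(ack & start) with every successor in Z. Already a fixed point.
Sat(A[(ack & start) U ack]) = {n1, n2, n3}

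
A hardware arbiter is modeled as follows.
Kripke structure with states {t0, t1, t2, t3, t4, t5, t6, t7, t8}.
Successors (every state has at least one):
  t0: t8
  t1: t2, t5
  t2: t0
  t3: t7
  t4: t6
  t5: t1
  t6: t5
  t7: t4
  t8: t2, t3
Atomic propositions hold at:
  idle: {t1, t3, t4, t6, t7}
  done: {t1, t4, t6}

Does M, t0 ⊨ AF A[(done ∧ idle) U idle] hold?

No

Sat(done ∧ idle) = {t1, t4, t6}
A[(done ∧ idle) U idle]: least fixpoint, start Z0 = Sat(idle) = {t1, t3, t4, t6, t7}, add states in Sat(done ∧ idle) with every successor in Z. Already a fixed point.
Sat(A[(done ∧ idle) U idle]) = {t1, t3, t4, t6, t7}
AF A[(done ∧ idle) U idle]: least fixpoint, start Z0 = {t1, t3, t4, t6, t7}, add states with every successor in Z. Z1 = {t1, t3, t4, t5, t6, t7}; fixed.
Sat(AF A[(done ∧ idle) U idle]) = {t1, t3, t4, t5, t6, t7}
t0 ∉ Sat(AF A[(done ∧ idle) U idle]) = {t1, t3, t4, t5, t6, t7}, so the formula does not hold at t0.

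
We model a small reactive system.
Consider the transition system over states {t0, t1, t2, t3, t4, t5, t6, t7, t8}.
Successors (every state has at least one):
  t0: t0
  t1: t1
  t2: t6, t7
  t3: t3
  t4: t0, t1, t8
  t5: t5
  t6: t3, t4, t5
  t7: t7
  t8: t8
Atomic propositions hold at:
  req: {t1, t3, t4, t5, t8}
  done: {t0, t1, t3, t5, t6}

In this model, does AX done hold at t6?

Sat(AX done) = {s : every successor in {t0, t1, t3, t5, t6}} = {t0, t1, t3, t5}
t6 ∉ Sat(AX done) = {t0, t1, t3, t5}, so the formula does not hold at t6.

No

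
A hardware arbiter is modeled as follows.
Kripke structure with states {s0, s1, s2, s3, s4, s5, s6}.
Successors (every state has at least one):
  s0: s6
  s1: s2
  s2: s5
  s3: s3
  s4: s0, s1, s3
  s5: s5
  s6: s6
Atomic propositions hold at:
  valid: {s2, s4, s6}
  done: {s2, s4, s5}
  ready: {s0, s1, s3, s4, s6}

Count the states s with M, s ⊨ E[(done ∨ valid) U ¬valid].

Sat(done ∨ valid) = {s2, s4, s5, s6}
Sat(¬valid) = {s0, s1, s3, s5}
E[(done ∨ valid) U ¬valid]: least fixpoint, start Z0 = Sat(¬valid) = {s0, s1, s3, s5}, add states in Sat(done ∨ valid) with some successor in Z. Z1 = {s0, s1, s2, s3, s4, s5}; fixed.
Sat(E[(done ∨ valid) U ¬valid]) = {s0, s1, s2, s3, s4, s5}
|Sat(E[(done ∨ valid) U ¬valid])| = |{s0, s1, s2, s3, s4, s5}| = 6.

6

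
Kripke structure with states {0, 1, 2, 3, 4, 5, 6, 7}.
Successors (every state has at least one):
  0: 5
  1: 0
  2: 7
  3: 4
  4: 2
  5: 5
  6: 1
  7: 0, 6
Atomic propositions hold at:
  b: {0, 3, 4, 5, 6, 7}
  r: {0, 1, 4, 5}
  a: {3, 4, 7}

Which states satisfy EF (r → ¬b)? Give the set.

{1, 2, 3, 4, 6, 7}

Sat(¬b) = {1, 2}
Sat(r → ¬b) = {1, 2, 3, 6, 7}
EF (r → ¬b): least fixpoint, start Z0 = {1, 2, 3, 6, 7}, add states with some successor in Z. Z1 = {1, 2, 3, 4, 6, 7}; fixed.
Sat(EF (r → ¬b)) = {1, 2, 3, 4, 6, 7}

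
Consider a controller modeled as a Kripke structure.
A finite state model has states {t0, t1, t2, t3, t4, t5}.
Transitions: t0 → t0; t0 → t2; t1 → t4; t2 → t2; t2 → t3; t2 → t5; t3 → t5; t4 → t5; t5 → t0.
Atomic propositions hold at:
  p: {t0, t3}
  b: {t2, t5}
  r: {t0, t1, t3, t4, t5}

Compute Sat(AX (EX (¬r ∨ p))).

Sat(¬r) = {t2}
Sat(¬r ∨ p) = {t0, t2, t3}
Sat(EX (¬r ∨ p)) = {s : some successor in {t0, t2, t3}} = {t0, t2, t5}
Sat(AX (EX (¬r ∨ p))) = {s : every successor in {t0, t2, t5}} = {t0, t3, t4, t5}

{t0, t3, t4, t5}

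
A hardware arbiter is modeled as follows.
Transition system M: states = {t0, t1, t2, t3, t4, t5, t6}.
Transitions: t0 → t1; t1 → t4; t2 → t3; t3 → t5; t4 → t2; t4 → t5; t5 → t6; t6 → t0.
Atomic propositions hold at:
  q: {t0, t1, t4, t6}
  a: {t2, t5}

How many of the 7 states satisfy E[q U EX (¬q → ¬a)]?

6

Sat(¬q) = {t2, t3, t5}
Sat(¬a) = {t0, t1, t3, t4, t6}
Sat(¬q → ¬a) = {t0, t1, t3, t4, t6}
Sat(EX (¬q → ¬a)) = {s : some successor in {t0, t1, t3, t4, t6}} = {t0, t1, t2, t5, t6}
E[q U EX (¬q → ¬a)]: least fixpoint, start Z0 = Sat(EX (¬q → ¬a)) = {t0, t1, t2, t5, t6}, add states in Sat(q) with some successor in Z. Z1 = {t0, t1, t2, t4, t5, t6}; fixed.
Sat(E[q U EX (¬q → ¬a)]) = {t0, t1, t2, t4, t5, t6}
|Sat(E[q U EX (¬q → ¬a)])| = |{t0, t1, t2, t4, t5, t6}| = 6.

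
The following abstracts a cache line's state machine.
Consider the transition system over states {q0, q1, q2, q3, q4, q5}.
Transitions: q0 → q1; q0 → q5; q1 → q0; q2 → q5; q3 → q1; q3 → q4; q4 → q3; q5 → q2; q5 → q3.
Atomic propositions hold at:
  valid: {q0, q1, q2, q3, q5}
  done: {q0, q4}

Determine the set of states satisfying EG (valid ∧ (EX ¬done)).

Sat(¬done) = {q1, q2, q3, q5}
Sat(EX ¬done) = {s : some successor in {q1, q2, q3, q5}} = {q0, q2, q3, q4, q5}
Sat(valid ∧ (EX ¬done)) = {q0, q2, q3, q5}
EG (valid ∧ (EX ¬done)): greatest fixpoint, start Z0 = {q0, q2, q3, q5}, keep only states in Sat with some successor in Z. Z1 = {q0, q2, q5}; fixed.
Sat(EG (valid ∧ (EX ¬done))) = {q0, q2, q5}

{q0, q2, q5}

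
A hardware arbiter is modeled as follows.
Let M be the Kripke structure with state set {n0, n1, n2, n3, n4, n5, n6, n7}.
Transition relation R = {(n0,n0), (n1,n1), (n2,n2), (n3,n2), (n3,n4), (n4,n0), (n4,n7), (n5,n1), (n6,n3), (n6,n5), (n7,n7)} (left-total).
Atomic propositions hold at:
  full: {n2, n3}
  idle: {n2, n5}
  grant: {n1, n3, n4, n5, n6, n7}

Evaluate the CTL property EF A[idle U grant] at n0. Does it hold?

No

A[idle U grant]: least fixpoint, start Z0 = Sat(grant) = {n1, n3, n4, n5, n6, n7}, add states in Sat(idle) with every successor in Z. Already a fixed point.
Sat(A[idle U grant]) = {n1, n3, n4, n5, n6, n7}
EF A[idle U grant]: least fixpoint, start Z0 = {n1, n3, n4, n5, n6, n7}, add states with some successor in Z. Already a fixed point.
Sat(EF A[idle U grant]) = {n1, n3, n4, n5, n6, n7}
n0 ∉ Sat(EF A[idle U grant]) = {n1, n3, n4, n5, n6, n7}, so the formula does not hold at n0.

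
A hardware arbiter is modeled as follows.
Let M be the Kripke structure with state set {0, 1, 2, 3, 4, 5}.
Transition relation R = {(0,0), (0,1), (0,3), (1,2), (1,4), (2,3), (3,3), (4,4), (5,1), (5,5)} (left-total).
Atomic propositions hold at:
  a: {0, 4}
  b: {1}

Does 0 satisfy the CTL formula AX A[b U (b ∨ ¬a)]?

Sat(¬a) = {1, 2, 3, 5}
Sat(b ∨ ¬a) = {1, 2, 3, 5}
A[b U (b ∨ ¬a)]: least fixpoint, start Z0 = Sat((b ∨ ¬a)) = {1, 2, 3, 5}, add states in Sat(b) with every successor in Z. Already a fixed point.
Sat(A[b U (b ∨ ¬a)]) = {1, 2, 3, 5}
Sat(AX A[b U (b ∨ ¬a)]) = {s : every successor in {1, 2, 3, 5}} = {2, 3, 5}
0 ∉ Sat(AX A[b U (b ∨ ¬a)]) = {2, 3, 5}, so the formula does not hold at 0.

No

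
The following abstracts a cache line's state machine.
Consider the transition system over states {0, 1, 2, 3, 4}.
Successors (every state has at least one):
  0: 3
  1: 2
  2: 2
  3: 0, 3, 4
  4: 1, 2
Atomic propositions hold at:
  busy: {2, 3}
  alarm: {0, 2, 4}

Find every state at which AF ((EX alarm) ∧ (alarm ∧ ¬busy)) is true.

Sat(EX alarm) = {s : some successor in {0, 2, 4}} = {1, 2, 3, 4}
Sat(¬busy) = {0, 1, 4}
Sat(alarm ∧ ¬busy) = {0, 4}
Sat((EX alarm) ∧ (alarm ∧ ¬busy)) = {4}
AF ((EX alarm) ∧ (alarm ∧ ¬busy)): least fixpoint, start Z0 = {4}, add states with every successor in Z. Already a fixed point.
Sat(AF ((EX alarm) ∧ (alarm ∧ ¬busy))) = {4}

{4}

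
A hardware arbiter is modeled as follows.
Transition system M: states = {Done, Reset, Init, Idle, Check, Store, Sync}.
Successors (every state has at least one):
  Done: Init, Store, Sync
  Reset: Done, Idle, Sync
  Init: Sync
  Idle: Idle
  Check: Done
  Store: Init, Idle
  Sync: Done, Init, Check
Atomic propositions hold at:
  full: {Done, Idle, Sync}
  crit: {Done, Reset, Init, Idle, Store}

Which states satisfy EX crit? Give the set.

{Done, Reset, Idle, Check, Store, Sync}

Sat(EX crit) = {s : some successor in {Done, Reset, Init, Idle, Store}} = {Done, Reset, Idle, Check, Store, Sync}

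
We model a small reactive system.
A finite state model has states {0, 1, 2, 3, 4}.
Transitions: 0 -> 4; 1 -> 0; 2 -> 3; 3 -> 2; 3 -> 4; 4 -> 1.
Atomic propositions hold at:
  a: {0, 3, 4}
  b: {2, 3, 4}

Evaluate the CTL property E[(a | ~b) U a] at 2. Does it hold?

Sat(~b) = {0, 1}
Sat(a | ~b) = {0, 1, 3, 4}
E[(a | ~b) U a]: least fixpoint, start Z0 = Sat(a) = {0, 3, 4}, add states in Sat(a | ~b) with some successor in Z. Z1 = {0, 1, 3, 4}; fixed.
Sat(E[(a | ~b) U a]) = {0, 1, 3, 4}
2 ∉ Sat(E[(a | ~b) U a]) = {0, 1, 3, 4}, so the formula does not hold at 2.

No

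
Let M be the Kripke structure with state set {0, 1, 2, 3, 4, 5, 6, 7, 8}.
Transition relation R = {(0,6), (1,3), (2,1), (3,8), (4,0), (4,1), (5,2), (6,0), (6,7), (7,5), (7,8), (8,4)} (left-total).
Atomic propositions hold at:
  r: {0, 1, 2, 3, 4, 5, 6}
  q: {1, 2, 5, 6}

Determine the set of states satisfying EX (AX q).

Sat(AX q) = {s : every successor in {1, 2, 5, 6}} = {0, 2, 5}
Sat(EX (AX q)) = {s : some successor in {0, 2, 5}} = {4, 5, 6, 7}

{4, 5, 6, 7}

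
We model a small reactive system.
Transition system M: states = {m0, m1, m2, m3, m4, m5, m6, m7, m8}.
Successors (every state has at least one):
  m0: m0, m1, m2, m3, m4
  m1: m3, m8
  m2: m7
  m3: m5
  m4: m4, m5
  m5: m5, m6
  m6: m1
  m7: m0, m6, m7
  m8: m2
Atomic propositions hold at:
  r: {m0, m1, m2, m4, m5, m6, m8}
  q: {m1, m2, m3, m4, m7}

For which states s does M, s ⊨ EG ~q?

{m0, m5}

Sat(~q) = {m0, m5, m6, m8}
EG ~q: greatest fixpoint, start Z0 = {m0, m5, m6, m8}, keep only states in Sat with some successor in Z. Z1 = {m0, m5}; fixed.
Sat(EG ~q) = {m0, m5}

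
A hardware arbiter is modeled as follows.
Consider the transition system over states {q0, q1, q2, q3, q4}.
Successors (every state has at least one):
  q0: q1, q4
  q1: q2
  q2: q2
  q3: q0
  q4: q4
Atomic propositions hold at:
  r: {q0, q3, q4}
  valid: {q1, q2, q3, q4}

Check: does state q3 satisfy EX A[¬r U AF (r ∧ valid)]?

Sat(¬r) = {q1, q2}
Sat(r ∧ valid) = {q3, q4}
AF (r ∧ valid): least fixpoint, start Z0 = {q3, q4}, add states with every successor in Z. Already a fixed point.
Sat(AF (r ∧ valid)) = {q3, q4}
A[¬r U AF (r ∧ valid)]: least fixpoint, start Z0 = Sat(AF (r ∧ valid)) = {q3, q4}, add states in Sat(¬r) with every successor in Z. Already a fixed point.
Sat(A[¬r U AF (r ∧ valid)]) = {q3, q4}
Sat(EX A[¬r U AF (r ∧ valid)]) = {s : some successor in {q3, q4}} = {q0, q4}
q3 ∉ Sat(EX A[¬r U AF (r ∧ valid)]) = {q0, q4}, so the formula does not hold at q3.

No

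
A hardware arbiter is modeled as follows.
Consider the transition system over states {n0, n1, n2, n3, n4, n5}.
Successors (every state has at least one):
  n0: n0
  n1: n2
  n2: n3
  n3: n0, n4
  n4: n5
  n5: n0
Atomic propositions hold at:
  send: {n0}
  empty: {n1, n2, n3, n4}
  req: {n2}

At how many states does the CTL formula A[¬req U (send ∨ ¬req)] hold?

5

Sat(¬req) = {n0, n1, n3, n4, n5}
Sat(send ∨ ¬req) = {n0, n1, n3, n4, n5}
A[¬req U (send ∨ ¬req)]: least fixpoint, start Z0 = Sat((send ∨ ¬req)) = {n0, n1, n3, n4, n5}, add states in Sat(¬req) with every successor in Z. Already a fixed point.
Sat(A[¬req U (send ∨ ¬req)]) = {n0, n1, n3, n4, n5}
|Sat(A[¬req U (send ∨ ¬req)])| = |{n0, n1, n3, n4, n5}| = 5.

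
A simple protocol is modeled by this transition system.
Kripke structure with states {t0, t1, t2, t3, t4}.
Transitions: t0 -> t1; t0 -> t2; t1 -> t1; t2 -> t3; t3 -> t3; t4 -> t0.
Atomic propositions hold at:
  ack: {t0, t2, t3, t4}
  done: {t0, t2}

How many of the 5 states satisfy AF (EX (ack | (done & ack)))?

4

Sat(done & ack) = {t0, t2}
Sat(ack | (done & ack)) = {t0, t2, t3, t4}
Sat(EX (ack | (done & ack))) = {s : some successor in {t0, t2, t3, t4}} = {t0, t2, t3, t4}
AF (EX (ack | (done & ack))): least fixpoint, start Z0 = {t0, t2, t3, t4}, add states with every successor in Z. Already a fixed point.
Sat(AF (EX (ack | (done & ack)))) = {t0, t2, t3, t4}
|Sat(AF (EX (ack | (done & ack))))| = |{t0, t2, t3, t4}| = 4.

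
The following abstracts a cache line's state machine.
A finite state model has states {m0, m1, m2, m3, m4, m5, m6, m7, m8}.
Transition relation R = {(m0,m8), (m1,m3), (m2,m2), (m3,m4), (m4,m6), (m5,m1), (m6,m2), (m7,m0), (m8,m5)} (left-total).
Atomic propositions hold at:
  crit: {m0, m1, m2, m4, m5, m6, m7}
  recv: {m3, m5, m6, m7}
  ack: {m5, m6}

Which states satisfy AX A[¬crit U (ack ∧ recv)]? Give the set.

{m0, m4, m8}

Sat(¬crit) = {m3, m8}
Sat(ack ∧ recv) = {m5, m6}
A[¬crit U (ack ∧ recv)]: least fixpoint, start Z0 = Sat((ack ∧ recv)) = {m5, m6}, add states in Sat(¬crit) with every successor in Z. Z1 = {m5, m6, m8}; fixed.
Sat(A[¬crit U (ack ∧ recv)]) = {m5, m6, m8}
Sat(AX A[¬crit U (ack ∧ recv)]) = {s : every successor in {m5, m6, m8}} = {m0, m4, m8}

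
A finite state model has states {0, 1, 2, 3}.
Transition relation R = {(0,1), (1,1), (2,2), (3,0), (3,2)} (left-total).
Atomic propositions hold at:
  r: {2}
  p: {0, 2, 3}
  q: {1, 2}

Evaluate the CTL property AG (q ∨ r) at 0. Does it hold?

No

Sat(q ∨ r) = {1, 2}
AG (q ∨ r): greatest fixpoint, start Z0 = {1, 2}, keep only states in Sat with every successor in Z. Already a fixed point.
Sat(AG (q ∨ r)) = {1, 2}
0 ∉ Sat(AG (q ∨ r)) = {1, 2}, so the formula does not hold at 0.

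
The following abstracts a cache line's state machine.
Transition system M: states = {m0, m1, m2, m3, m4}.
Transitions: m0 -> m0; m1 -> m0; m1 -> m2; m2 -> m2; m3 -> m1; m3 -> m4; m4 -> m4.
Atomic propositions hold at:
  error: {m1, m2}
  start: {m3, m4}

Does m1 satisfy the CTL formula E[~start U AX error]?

Yes

Sat(~start) = {m0, m1, m2}
Sat(AX error) = {s : every successor in {m1, m2}} = {m2}
E[~start U AX error]: least fixpoint, start Z0 = Sat(AX error) = {m2}, add states in Sat(~start) with some successor in Z. Z1 = {m1, m2}; fixed.
Sat(E[~start U AX error]) = {m1, m2}
m1 ∈ Sat(E[~start U AX error]) = {m1, m2}, so the formula holds at m1.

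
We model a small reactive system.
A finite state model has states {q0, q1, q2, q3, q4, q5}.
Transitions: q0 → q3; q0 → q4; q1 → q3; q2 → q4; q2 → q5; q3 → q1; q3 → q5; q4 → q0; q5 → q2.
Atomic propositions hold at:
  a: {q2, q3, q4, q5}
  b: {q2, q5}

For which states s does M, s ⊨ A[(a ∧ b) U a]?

{q2, q3, q4, q5}

Sat(a ∧ b) = {q2, q5}
A[(a ∧ b) U a]: least fixpoint, start Z0 = Sat(a) = {q2, q3, q4, q5}, add states in Sat(a ∧ b) with every successor in Z. Already a fixed point.
Sat(A[(a ∧ b) U a]) = {q2, q3, q4, q5}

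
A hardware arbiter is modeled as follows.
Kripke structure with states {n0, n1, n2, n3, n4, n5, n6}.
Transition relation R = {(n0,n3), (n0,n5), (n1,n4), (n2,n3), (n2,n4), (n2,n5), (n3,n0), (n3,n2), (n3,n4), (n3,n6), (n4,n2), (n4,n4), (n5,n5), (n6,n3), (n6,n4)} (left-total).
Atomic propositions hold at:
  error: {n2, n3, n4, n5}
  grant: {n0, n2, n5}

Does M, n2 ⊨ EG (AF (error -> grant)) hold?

Yes

Sat(error -> grant) = {n0, n1, n2, n5, n6}
AF (error -> grant): least fixpoint, start Z0 = {n0, n1, n2, n5, n6}, add states with every successor in Z. Already a fixed point.
Sat(AF (error -> grant)) = {n0, n1, n2, n5, n6}
EG (AF (error -> grant)): greatest fixpoint, start Z0 = {n0, n1, n2, n5, n6}, keep only states in Sat with some successor in Z. Z1 = {n0, n2, n5}; fixed.
Sat(EG (AF (error -> grant))) = {n0, n2, n5}
n2 ∈ Sat(EG (AF (error -> grant))) = {n0, n2, n5}, so the formula holds at n2.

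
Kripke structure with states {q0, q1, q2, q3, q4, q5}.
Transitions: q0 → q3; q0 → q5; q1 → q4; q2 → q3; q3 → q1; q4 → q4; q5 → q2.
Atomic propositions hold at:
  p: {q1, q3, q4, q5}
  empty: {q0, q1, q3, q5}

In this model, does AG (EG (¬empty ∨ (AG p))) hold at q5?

No

Sat(¬empty) = {q2, q4}
AG p: greatest fixpoint, start Z0 = {q1, q3, q4, q5}, keep only states in Sat with every successor in Z. Z1 = {q1, q3, q4}; fixed.
Sat(AG p) = {q1, q3, q4}
Sat(¬empty ∨ (AG p)) = {q1, q2, q3, q4}
EG (¬empty ∨ (AG p)): greatest fixpoint, start Z0 = {q1, q2, q3, q4}, keep only states in Sat with some successor in Z. Already a fixed point.
Sat(EG (¬empty ∨ (AG p))) = {q1, q2, q3, q4}
AG (EG (¬empty ∨ (AG p))): greatest fixpoint, start Z0 = {q1, q2, q3, q4}, keep only states in Sat with every successor in Z. Already a fixed point.
Sat(AG (EG (¬empty ∨ (AG p)))) = {q1, q2, q3, q4}
q5 ∉ Sat(AG (EG (¬empty ∨ (AG p)))) = {q1, q2, q3, q4}, so the formula does not hold at q5.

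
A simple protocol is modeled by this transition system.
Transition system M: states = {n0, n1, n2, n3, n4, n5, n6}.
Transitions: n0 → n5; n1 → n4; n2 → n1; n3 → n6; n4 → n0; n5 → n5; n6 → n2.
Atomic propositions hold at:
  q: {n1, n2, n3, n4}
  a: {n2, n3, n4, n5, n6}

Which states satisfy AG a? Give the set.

{n5}

AG a: greatest fixpoint, start Z0 = {n2, n3, n4, n5, n6}, keep only states in Sat with every successor in Z. Z1 = {n3, n5, n6}; Z2 = {n3, n5}; Z3 = {n5}; fixed.
Sat(AG a) = {n5}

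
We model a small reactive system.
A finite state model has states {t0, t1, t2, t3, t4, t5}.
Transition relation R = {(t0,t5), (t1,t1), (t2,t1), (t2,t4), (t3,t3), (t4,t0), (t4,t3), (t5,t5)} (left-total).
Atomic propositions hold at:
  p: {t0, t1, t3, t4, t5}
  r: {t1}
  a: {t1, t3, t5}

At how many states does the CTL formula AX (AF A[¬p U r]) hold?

1

Sat(¬p) = {t2}
A[¬p U r]: least fixpoint, start Z0 = Sat(r) = {t1}, add states in Sat(¬p) with every successor in Z. Already a fixed point.
Sat(A[¬p U r]) = {t1}
AF A[¬p U r]: least fixpoint, start Z0 = {t1}, add states with every successor in Z. Already a fixed point.
Sat(AF A[¬p U r]) = {t1}
Sat(AX (AF A[¬p U r])) = {s : every successor in {t1}} = {t1}
|Sat(AX (AF A[¬p U r]))| = |{t1}| = 1.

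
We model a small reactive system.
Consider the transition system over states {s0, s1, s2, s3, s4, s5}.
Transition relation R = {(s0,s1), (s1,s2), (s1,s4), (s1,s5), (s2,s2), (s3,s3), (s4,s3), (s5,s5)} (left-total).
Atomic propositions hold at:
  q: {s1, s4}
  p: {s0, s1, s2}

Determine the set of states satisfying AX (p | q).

{s0, s2}

Sat(p | q) = {s0, s1, s2, s4}
Sat(AX (p | q)) = {s : every successor in {s0, s1, s2, s4}} = {s0, s2}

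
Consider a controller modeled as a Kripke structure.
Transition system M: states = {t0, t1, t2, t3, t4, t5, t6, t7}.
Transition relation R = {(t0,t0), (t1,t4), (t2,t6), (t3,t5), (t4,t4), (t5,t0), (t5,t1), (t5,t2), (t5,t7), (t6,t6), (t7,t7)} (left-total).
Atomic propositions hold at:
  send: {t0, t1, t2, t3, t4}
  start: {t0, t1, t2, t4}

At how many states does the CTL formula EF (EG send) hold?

5

EG send: greatest fixpoint, start Z0 = {t0, t1, t2, t3, t4}, keep only states in Sat with some successor in Z. Z1 = {t0, t1, t4}; fixed.
Sat(EG send) = {t0, t1, t4}
EF (EG send): least fixpoint, start Z0 = {t0, t1, t4}, add states with some successor in Z. Z1 = {t0, t1, t4, t5}; Z2 = {t0, t1, t3, t4, t5}; fixed.
Sat(EF (EG send)) = {t0, t1, t3, t4, t5}
|Sat(EF (EG send))| = |{t0, t1, t3, t4, t5}| = 5.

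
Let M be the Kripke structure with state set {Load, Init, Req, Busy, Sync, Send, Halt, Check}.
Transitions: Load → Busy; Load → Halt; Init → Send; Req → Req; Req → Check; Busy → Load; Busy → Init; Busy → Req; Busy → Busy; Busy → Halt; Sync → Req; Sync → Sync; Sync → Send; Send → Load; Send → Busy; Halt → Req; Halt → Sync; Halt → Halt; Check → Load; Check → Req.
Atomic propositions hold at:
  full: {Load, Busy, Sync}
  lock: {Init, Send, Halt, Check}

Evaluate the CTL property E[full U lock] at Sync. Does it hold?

E[full U lock]: least fixpoint, start Z0 = Sat(lock) = {Init, Send, Halt, Check}, add states in Sat(full) with some successor in Z. Z1 = {Load, Init, Busy, Sync, Send, Halt, Check}; fixed.
Sat(E[full U lock]) = {Load, Init, Busy, Sync, Send, Halt, Check}
Sync ∈ Sat(E[full U lock]) = {Load, Init, Busy, Sync, Send, Halt, Check}, so the formula holds at Sync.

Yes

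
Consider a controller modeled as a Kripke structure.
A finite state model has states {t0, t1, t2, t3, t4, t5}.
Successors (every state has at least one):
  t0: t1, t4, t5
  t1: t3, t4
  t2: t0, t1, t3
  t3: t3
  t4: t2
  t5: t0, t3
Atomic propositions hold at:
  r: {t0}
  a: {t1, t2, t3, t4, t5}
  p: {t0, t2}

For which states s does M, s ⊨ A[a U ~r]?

{t1, t2, t3, t4, t5}

Sat(~r) = {t1, t2, t3, t4, t5}
A[a U ~r]: least fixpoint, start Z0 = Sat(~r) = {t1, t2, t3, t4, t5}, add states in Sat(a) with every successor in Z. Already a fixed point.
Sat(A[a U ~r]) = {t1, t2, t3, t4, t5}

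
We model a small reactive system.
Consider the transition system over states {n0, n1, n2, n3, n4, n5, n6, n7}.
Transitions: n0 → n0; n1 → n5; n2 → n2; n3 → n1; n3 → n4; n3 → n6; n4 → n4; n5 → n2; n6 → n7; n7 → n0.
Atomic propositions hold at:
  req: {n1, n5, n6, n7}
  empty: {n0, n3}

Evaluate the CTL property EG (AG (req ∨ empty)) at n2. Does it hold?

No

Sat(req ∨ empty) = {n0, n1, n3, n5, n6, n7}
AG (req ∨ empty): greatest fixpoint, start Z0 = {n0, n1, n3, n5, n6, n7}, keep only states in Sat with every successor in Z. Z1 = {n0, n1, n6, n7}; Z2 = {n0, n6, n7}; fixed.
Sat(AG (req ∨ empty)) = {n0, n6, n7}
EG (AG (req ∨ empty)): greatest fixpoint, start Z0 = {n0, n6, n7}, keep only states in Sat with some successor in Z. Already a fixed point.
Sat(EG (AG (req ∨ empty))) = {n0, n6, n7}
n2 ∉ Sat(EG (AG (req ∨ empty))) = {n0, n6, n7}, so the formula does not hold at n2.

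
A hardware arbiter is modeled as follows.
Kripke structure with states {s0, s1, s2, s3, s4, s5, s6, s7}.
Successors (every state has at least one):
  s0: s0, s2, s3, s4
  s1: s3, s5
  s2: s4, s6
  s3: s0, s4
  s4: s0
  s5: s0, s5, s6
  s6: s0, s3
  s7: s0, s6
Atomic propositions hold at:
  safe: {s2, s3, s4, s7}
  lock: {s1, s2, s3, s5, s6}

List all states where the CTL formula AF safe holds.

AF safe: least fixpoint, start Z0 = {s2, s3, s4, s7}, add states with every successor in Z. Already a fixed point.
Sat(AF safe) = {s2, s3, s4, s7}

{s2, s3, s4, s7}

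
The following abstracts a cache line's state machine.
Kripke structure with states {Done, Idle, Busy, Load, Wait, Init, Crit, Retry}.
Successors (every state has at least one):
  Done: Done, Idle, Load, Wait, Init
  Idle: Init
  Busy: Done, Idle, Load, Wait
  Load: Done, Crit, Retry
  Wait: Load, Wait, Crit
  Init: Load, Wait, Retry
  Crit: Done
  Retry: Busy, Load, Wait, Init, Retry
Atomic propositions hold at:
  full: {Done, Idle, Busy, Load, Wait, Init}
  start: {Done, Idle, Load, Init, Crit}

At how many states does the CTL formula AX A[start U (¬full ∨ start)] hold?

3

Sat(¬full) = {Crit, Retry}
Sat(¬full ∨ start) = {Done, Idle, Load, Init, Crit, Retry}
A[start U (¬full ∨ start)]: least fixpoint, start Z0 = Sat((¬full ∨ start)) = {Done, Idle, Load, Init, Crit, Retry}, add states in Sat(start) with every successor in Z. Already a fixed point.
Sat(A[start U (¬full ∨ start)]) = {Done, Idle, Load, Init, Crit, Retry}
Sat(AX A[start U (¬full ∨ start)]) = {s : every successor in {Done, Idle, Load, Init, Crit, Retry}} = {Idle, Load, Crit}
|Sat(AX A[start U (¬full ∨ start)])| = |{Idle, Load, Crit}| = 3.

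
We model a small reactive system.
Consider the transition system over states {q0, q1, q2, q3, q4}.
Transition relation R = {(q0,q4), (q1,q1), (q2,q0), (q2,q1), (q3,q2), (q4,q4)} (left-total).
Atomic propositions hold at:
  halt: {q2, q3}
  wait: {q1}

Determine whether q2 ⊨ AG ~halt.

Sat(~halt) = {q0, q1, q4}
AG ~halt: greatest fixpoint, start Z0 = {q0, q1, q4}, keep only states in Sat with every successor in Z. Already a fixed point.
Sat(AG ~halt) = {q0, q1, q4}
q2 ∉ Sat(AG ~halt) = {q0, q1, q4}, so the formula does not hold at q2.

No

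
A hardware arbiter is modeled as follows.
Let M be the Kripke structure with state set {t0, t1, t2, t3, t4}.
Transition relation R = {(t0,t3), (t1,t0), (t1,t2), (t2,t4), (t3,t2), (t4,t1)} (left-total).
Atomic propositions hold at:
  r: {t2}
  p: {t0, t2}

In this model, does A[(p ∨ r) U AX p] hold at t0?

Yes

Sat(p ∨ r) = {t0, t2}
Sat(AX p) = {s : every successor in {t0, t2}} = {t1, t3}
A[(p ∨ r) U AX p]: least fixpoint, start Z0 = Sat(AX p) = {t1, t3}, add states in Sat(p ∨ r) with every successor in Z. Z1 = {t0, t1, t3}; fixed.
Sat(A[(p ∨ r) U AX p]) = {t0, t1, t3}
t0 ∈ Sat(A[(p ∨ r) U AX p]) = {t0, t1, t3}, so the formula holds at t0.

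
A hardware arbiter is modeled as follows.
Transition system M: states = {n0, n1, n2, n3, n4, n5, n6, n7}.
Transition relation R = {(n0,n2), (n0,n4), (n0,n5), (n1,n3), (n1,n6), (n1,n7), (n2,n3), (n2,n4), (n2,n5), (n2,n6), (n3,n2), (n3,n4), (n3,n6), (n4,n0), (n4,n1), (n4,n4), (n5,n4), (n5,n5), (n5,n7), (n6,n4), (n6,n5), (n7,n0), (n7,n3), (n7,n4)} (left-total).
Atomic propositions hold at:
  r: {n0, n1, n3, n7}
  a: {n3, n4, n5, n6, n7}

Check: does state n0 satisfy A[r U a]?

No

A[r U a]: least fixpoint, start Z0 = Sat(a) = {n3, n4, n5, n6, n7}, add states in Sat(r) with every successor in Z. Z1 = {n1, n3, n4, n5, n6, n7}; fixed.
Sat(A[r U a]) = {n1, n3, n4, n5, n6, n7}
n0 ∉ Sat(A[r U a]) = {n1, n3, n4, n5, n6, n7}, so the formula does not hold at n0.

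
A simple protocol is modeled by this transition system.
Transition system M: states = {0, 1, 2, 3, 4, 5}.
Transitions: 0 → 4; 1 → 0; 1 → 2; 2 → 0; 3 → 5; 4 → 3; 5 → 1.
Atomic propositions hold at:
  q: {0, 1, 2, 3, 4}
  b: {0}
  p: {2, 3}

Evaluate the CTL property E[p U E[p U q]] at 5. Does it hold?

No

E[p U q]: least fixpoint, start Z0 = Sat(q) = {0, 1, 2, 3, 4}, add states in Sat(p) with some successor in Z. Already a fixed point.
Sat(E[p U q]) = {0, 1, 2, 3, 4}
E[p U E[p U q]]: least fixpoint, start Z0 = Sat(E[p U q]) = {0, 1, 2, 3, 4}, add states in Sat(p) with some successor in Z. Already a fixed point.
Sat(E[p U E[p U q]]) = {0, 1, 2, 3, 4}
5 ∉ Sat(E[p U E[p U q]]) = {0, 1, 2, 3, 4}, so the formula does not hold at 5.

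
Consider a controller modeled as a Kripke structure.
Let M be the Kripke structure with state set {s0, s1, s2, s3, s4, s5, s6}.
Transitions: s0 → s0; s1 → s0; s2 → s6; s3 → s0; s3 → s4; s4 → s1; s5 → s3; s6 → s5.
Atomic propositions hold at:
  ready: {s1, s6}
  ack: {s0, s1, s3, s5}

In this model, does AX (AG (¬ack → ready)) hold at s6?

No

Sat(¬ack) = {s2, s4, s6}
Sat(¬ack → ready) = {s0, s1, s3, s5, s6}
AG (¬ack → ready): greatest fixpoint, start Z0 = {s0, s1, s3, s5, s6}, keep only states in Sat with every successor in Z. Z1 = {s0, s1, s5, s6}; Z2 = {s0, s1, s6}; Z3 = {s0, s1}; fixed.
Sat(AG (¬ack → ready)) = {s0, s1}
Sat(AX (AG (¬ack → ready))) = {s : every successor in {s0, s1}} = {s0, s1, s4}
s6 ∉ Sat(AX (AG (¬ack → ready))) = {s0, s1, s4}, so the formula does not hold at s6.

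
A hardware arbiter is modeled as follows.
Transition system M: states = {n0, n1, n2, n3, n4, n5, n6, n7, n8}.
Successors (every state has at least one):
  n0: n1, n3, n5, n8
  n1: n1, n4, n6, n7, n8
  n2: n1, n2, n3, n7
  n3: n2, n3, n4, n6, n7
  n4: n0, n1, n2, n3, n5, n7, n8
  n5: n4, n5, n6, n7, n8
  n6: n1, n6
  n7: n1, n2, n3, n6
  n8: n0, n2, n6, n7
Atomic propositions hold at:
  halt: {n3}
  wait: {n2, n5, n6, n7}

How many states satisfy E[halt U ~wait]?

5

Sat(~wait) = {n0, n1, n3, n4, n8}
E[halt U ~wait]: least fixpoint, start Z0 = Sat(~wait) = {n0, n1, n3, n4, n8}, add states in Sat(halt) with some successor in Z. Already a fixed point.
Sat(E[halt U ~wait]) = {n0, n1, n3, n4, n8}
|Sat(E[halt U ~wait])| = |{n0, n1, n3, n4, n8}| = 5.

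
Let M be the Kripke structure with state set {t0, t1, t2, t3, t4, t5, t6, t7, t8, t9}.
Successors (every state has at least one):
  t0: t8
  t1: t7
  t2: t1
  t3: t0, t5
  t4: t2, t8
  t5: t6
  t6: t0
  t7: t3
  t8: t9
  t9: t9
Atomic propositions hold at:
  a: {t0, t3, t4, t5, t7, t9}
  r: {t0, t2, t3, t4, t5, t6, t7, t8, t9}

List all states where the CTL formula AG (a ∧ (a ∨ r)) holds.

{t9}

Sat(a ∨ r) = {t0, t2, t3, t4, t5, t6, t7, t8, t9}
Sat(a ∧ (a ∨ r)) = {t0, t3, t4, t5, t7, t9}
AG (a ∧ (a ∨ r)): greatest fixpoint, start Z0 = {t0, t3, t4, t5, t7, t9}, keep only states in Sat with every successor in Z. Z1 = {t3, t7, t9}; Z2 = {t7, t9}; Z3 = {t9}; fixed.
Sat(AG (a ∧ (a ∨ r))) = {t9}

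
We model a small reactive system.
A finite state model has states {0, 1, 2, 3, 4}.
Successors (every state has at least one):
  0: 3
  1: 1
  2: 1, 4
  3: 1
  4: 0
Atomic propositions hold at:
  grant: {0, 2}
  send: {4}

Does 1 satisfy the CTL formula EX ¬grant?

Yes

Sat(¬grant) = {1, 3, 4}
Sat(EX ¬grant) = {s : some successor in {1, 3, 4}} = {0, 1, 2, 3}
1 ∈ Sat(EX ¬grant) = {0, 1, 2, 3}, so the formula holds at 1.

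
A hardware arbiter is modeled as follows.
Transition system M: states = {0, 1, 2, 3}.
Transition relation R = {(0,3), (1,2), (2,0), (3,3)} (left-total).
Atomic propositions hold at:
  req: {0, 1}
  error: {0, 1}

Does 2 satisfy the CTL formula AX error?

Sat(AX error) = {s : every successor in {0, 1}} = {2}
2 ∈ Sat(AX error) = {2}, so the formula holds at 2.

Yes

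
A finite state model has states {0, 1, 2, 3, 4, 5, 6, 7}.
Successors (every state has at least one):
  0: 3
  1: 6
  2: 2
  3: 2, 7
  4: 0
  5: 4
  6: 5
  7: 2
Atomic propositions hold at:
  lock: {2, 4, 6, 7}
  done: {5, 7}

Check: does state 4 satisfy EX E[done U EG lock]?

No

EG lock: greatest fixpoint, start Z0 = {2, 4, 6, 7}, keep only states in Sat with some successor in Z. Z1 = {2, 7}; fixed.
Sat(EG lock) = {2, 7}
E[done U EG lock]: least fixpoint, start Z0 = Sat(EG lock) = {2, 7}, add states in Sat(done) with some successor in Z. Already a fixed point.
Sat(E[done U EG lock]) = {2, 7}
Sat(EX E[done U EG lock]) = {s : some successor in {2, 7}} = {2, 3, 7}
4 ∉ Sat(EX E[done U EG lock]) = {2, 3, 7}, so the formula does not hold at 4.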